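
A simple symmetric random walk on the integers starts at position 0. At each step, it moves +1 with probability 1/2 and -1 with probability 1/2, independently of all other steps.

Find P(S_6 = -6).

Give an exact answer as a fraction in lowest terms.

Answer: 1/64

Derivation:
To reach position -6 after 6 steps: need 0 steps of +1 and 6 of -1.
Favorable paths: C(6,0) = 1
Total paths: 2^6 = 64
P = 1/64 = 1/64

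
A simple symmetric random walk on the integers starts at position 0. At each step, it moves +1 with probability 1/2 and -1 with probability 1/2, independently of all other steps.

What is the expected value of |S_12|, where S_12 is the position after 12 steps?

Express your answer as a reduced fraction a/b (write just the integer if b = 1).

Answer: 693/256

Derivation:
S_12 takes values m ≡ 0 (mod 2) with |m| ≤ 12; P(S_12=m) = C(12,(12+m)/2)/2^12.
Total paths: 2^12 = 4096
Distribution: P(S=-12)=1/4096, P(S=-10)=12/4096, P(S=-8)=66/4096, P(S=-6)=220/4096, P(S=-4)=495/4096, P(S=-2)=792/4096, P(S=0)=924/4096, P(S=2)=792/4096, P(S=4)=495/4096, P(S=6)=220/4096, P(S=8)=66/4096, P(S=10)=12/4096, P(S=12)=1/4096
E[|S_12|] = Σ_m |m|·P(S_12=m) = 11088/4096 = 693/256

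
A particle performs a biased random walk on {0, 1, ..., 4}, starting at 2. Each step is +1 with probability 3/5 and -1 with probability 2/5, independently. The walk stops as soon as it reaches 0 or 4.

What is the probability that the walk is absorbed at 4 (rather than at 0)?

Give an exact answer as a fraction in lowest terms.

Answer: 9/13

Derivation:
Biased walk: p = 3/5, q = 2/5, r = q/p = 2/3
Gambler's ruin: P(hit 4 before 0 | start at 2) = (1 - r^a)/(1 - r^N)
r^2 = 4/9; r^4 = 16/81
P = (1 - 4/9) / (1 - 16/81) = 5/9 / 65/81 = 9/13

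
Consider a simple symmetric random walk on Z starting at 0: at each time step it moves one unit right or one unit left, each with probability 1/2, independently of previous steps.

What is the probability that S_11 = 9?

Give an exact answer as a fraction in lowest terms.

To reach position 9 after 11 steps: need 10 steps of +1 and 1 of -1.
Favorable paths: C(11,10) = 11
Total paths: 2^11 = 2048
P = 11/2048 = 11/2048

Answer: 11/2048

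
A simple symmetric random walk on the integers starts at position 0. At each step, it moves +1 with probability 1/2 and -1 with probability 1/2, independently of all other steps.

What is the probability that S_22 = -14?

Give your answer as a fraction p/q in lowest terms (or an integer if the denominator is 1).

To reach position -14 after 22 steps: need 4 steps of +1 and 18 of -1.
Favorable paths: C(22,4) = 7315
Total paths: 2^22 = 4194304
P = 7315/4194304 = 7315/4194304

Answer: 7315/4194304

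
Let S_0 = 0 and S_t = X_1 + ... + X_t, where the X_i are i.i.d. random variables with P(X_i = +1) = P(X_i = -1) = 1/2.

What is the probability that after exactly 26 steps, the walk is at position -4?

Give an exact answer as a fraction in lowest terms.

To reach position -4 after 26 steps: need 11 steps of +1 and 15 of -1.
Favorable paths: C(26,11) = 7726160
Total paths: 2^26 = 67108864
P = 7726160/67108864 = 482885/4194304

Answer: 482885/4194304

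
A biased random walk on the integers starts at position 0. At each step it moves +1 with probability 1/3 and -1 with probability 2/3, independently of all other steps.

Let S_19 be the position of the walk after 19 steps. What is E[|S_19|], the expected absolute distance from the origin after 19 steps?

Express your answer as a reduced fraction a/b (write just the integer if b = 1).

Answer: 2556256903/387420489

Derivation:
S_19 takes values m ≡ 1 (mod 2) with |m| ≤ 19; P(S_19=m) = C(19,(19+m)/2) · (1/3)^((19+m)/2) · (2/3)^((19-m)/2).
Distribution: P(S=-19)=524288/1162261467, P(S=-17)=4980736/1162261467, P(S=-15)=2490368/129140163, P(S=-13)=21168128/387420489, P(S=-11)=42336256/387420489, P(S=-9)=21168128/129140163, P(S=-7)=74088448/387420489, P(S=-5)=68796416/387420489, P(S=-3)=17199104/129140163, P(S=-1)=94595072/1162261467, P(S=1)=47297536/1162261467, P(S=3)=2149888/129140163, P(S=5)=2149888/387420489, P(S=7)=578816/387420489, P(S=9)=41344/129140163, P(S=11)=20672/387420489, P(S=13)=2584/387420489, P(S=15)=76/129140163, P(S=17)=38/1162261467, P(S=19)=1/1162261467
E[|S_19|] = Σ_m |m|·P(S_19=m) = 2556256903/387420489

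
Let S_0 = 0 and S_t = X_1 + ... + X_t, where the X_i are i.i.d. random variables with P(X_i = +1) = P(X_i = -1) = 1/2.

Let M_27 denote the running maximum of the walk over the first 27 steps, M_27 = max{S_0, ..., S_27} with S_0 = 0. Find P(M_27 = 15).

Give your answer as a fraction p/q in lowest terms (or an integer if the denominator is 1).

Let M_27 = max(S_0,...,S_27). Use the reflection principle: for j ≥ 1, #{paths with M_27 ≥ j} = #{S_27 ≥ j} + #{S_27 ≥ j+1}.
By reflection, #{M_27 ≥ 15} = #{S_27 ≥ 15} + #{S_27 ≥ 16} = 397594 + 101584 = 499178.
#{M_27 ≥ 16} = #{S_27 ≥ 16} + #{S_27 ≥ 17} = 101584 + 101584 = 203168.
#{M_27 = 15} = 499178 - 203168 = 296010.
P(M_27 = 15) = 296010/134217728 = 148005/67108864

Answer: 148005/67108864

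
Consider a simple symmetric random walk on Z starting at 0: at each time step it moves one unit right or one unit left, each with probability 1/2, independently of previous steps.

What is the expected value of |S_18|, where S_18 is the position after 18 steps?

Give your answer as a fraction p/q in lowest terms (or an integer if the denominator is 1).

Answer: 109395/32768

Derivation:
S_18 takes values m ≡ 0 (mod 2) with |m| ≤ 18; P(S_18=m) = C(18,(18+m)/2)/2^18.
Total paths: 2^18 = 262144
Distribution: P(S=-18)=1/262144, P(S=-16)=18/262144, P(S=-14)=153/262144, P(S=-12)=816/262144, P(S=-10)=3060/262144, P(S=-8)=8568/262144, P(S=-6)=18564/262144, P(S=-4)=31824/262144, P(S=-2)=43758/262144, P(S=0)=48620/262144, P(S=2)=43758/262144, P(S=4)=31824/262144, P(S=6)=18564/262144, P(S=8)=8568/262144, P(S=10)=3060/262144, P(S=12)=816/262144, P(S=14)=153/262144, P(S=16)=18/262144, P(S=18)=1/262144
E[|S_18|] = Σ_m |m|·P(S_18=m) = 875160/262144 = 109395/32768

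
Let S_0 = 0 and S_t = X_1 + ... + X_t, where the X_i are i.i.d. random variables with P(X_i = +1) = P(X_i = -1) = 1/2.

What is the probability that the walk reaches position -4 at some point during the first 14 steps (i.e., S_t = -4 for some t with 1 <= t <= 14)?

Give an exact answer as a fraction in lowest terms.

Answer: 309/1024

Derivation:
Count via complement. Let g(t,s) = #length-t paths at position s with S_1..S_t all ≠ -4.
g(t,s) = g(t-1,s-1) + g(t-1,s+1) for s ≠ -4; g(t,-4) = 0.
t=0: g(0,0)=1
t=1: g(1,-1)=1 g(1,1)=1
t=2: g(2,-2)=1 g(2,0)=2 g(2,2)=1
t=3: g(3,-3)=1 g(3,-1)=3 g(3,1)=3 g(3,3)=1
t=4: g(4,-2)=4 g(4,0)=6 g(4,2)=4 g(4,4)=1
t=5: g(5,-3)=4 g(5,-1)=10 g(5,1)=10 g(5,3)=5 g(5,5)=1
t=6: g(6,-2)=14 g(6,0)=20 g(6,2)=15 g(6,4)=6 g(6,6)=1
t=7: g(7,-3)=14 g(7,-1)=34 g(7,1)=35 g(7,3)=21 g(7,5)=7 g(7,7)=1
t=8: g(8,-2)=48 g(8,0)=69 g(8,2)=56 g(8,4)=28 g(8,6)=8 g(8,8)=1
t=9: g(9,-3)=48 g(9,-1)=117 g(9,1)=125 g(9,3)=84 g(9,5)=36 g(9,7)=9 g(9,9)=1
t=10: g(10,-2)=165 g(10,0)=242 g(10,2)=209 g(10,4)=120 g(10,6)=45 g(10,8)=10 g(10,10)=1
t=11: g(11,-3)=165 g(11,-1)=407 g(11,1)=451 g(11,3)=329 g(11,5)=165 g(11,7)=55 g(11,9)=11 g(11,11)=1
t=12: g(12,-2)=572 g(12,0)=858 g(12,2)=780 g(12,4)=494 g(12,6)=220 g(12,8)=66 g(12,10)=12 g(12,12)=1
t=13: g(13,-3)=572 g(13,-1)=1430 g(13,1)=1638 g(13,3)=1274 g(13,5)=714 g(13,7)=286 g(13,9)=78 g(13,11)=13 g(13,13)=1
t=14: g(14,-2)=2002 g(14,0)=3068 g(14,2)=2912 g(14,4)=1988 g(14,6)=1000 g(14,8)=364 g(14,10)=91 g(14,12)=14 g(14,14)=1
Paths never hitting -4: Σ_s g(14,s) = 11440
Paths hitting -4: 2^14 - 11440 = 4944
P = 4944/16384 = 309/1024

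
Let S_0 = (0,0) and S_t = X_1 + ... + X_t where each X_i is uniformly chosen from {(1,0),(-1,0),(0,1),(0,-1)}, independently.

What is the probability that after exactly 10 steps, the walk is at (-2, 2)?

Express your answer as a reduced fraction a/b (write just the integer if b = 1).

Answer: 945/32768

Derivation:
Let h be the number of horizontal steps (so 10-h are vertical). To end at (-2,2) need (h-2)/2 right-steps and ((10-h)+2)/2 up-steps.
Sum over h with 2 ≤ h ≤ 8, h ≡ 0 (mod 2), 10-h ≡ 0 (mod 2):
h=2: C(10,2)·C(2,0)·C(8,5) = 45·1·56 = 2520
h=4: C(10,4)·C(4,1)·C(6,4) = 210·4·15 = 12600
h=6: C(10,6)·C(6,2)·C(4,3) = 210·15·4 = 12600
h=8: C(10,8)·C(8,3)·C(2,2) = 45·56·1 = 2520
Total favorable: 30240
Total paths: 4^10 = 1048576
P = 30240/1048576 = 945/32768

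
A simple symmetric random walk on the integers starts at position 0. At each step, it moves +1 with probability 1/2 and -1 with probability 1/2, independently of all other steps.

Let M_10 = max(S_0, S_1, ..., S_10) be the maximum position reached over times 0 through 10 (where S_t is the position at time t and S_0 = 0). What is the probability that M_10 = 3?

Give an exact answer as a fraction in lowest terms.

Answer: 15/128

Derivation:
Let M_10 = max(S_0,...,S_10). Use the reflection principle: for j ≥ 1, #{paths with M_10 ≥ j} = #{S_10 ≥ j} + #{S_10 ≥ j+1}.
By reflection, #{M_10 ≥ 3} = #{S_10 ≥ 3} + #{S_10 ≥ 4} = 176 + 176 = 352.
#{M_10 ≥ 4} = #{S_10 ≥ 4} + #{S_10 ≥ 5} = 176 + 56 = 232.
#{M_10 = 3} = 352 - 232 = 120.
P(M_10 = 3) = 120/1024 = 15/128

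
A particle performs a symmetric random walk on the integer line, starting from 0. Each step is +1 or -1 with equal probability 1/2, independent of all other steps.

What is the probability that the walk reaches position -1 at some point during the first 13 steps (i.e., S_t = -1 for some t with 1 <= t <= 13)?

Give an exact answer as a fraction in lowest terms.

Answer: 1619/2048

Derivation:
Count via complement. Let g(t,s) = #length-t paths at position s with S_1..S_t all ≠ -1.
g(t,s) = g(t-1,s-1) + g(t-1,s+1) for s ≠ -1; g(t,-1) = 0.
t=0: g(0,0)=1
t=1: g(1,1)=1
t=2: g(2,0)=1 g(2,2)=1
t=3: g(3,1)=2 g(3,3)=1
t=4: g(4,0)=2 g(4,2)=3 g(4,4)=1
t=5: g(5,1)=5 g(5,3)=4 g(5,5)=1
t=6: g(6,0)=5 g(6,2)=9 g(6,4)=5 g(6,6)=1
t=7: g(7,1)=14 g(7,3)=14 g(7,5)=6 g(7,7)=1
t=8: g(8,0)=14 g(8,2)=28 g(8,4)=20 g(8,6)=7 g(8,8)=1
t=9: g(9,1)=42 g(9,3)=48 g(9,5)=27 g(9,7)=8 g(9,9)=1
t=10: g(10,0)=42 g(10,2)=90 g(10,4)=75 g(10,6)=35 g(10,8)=9 g(10,10)=1
t=11: g(11,1)=132 g(11,3)=165 g(11,5)=110 g(11,7)=44 g(11,9)=10 g(11,11)=1
t=12: g(12,0)=132 g(12,2)=297 g(12,4)=275 g(12,6)=154 g(12,8)=54 g(12,10)=11 g(12,12)=1
t=13: g(13,1)=429 g(13,3)=572 g(13,5)=429 g(13,7)=208 g(13,9)=65 g(13,11)=12 g(13,13)=1
Paths never hitting -1: Σ_s g(13,s) = 1716
Paths hitting -1: 2^13 - 1716 = 6476
P = 6476/8192 = 1619/2048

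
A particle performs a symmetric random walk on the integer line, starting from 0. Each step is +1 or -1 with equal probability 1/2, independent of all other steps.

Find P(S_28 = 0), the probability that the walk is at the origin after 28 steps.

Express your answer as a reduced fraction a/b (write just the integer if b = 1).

Answer: 5014575/33554432

Derivation:
To return to 0 after 28 steps: need exactly 14 steps of +1 and 14 of -1.
Favorable paths: C(28,14) = 40116600
Total paths: 2^28 = 268435456
P = 40116600/268435456 = 5014575/33554432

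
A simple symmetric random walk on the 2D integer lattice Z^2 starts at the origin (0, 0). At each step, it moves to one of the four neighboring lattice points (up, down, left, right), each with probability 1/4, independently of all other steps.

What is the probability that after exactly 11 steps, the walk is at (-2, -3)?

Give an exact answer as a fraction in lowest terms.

Let h be the number of horizontal steps (so 11-h are vertical). To end at (-2,-3) need (h-2)/2 right-steps and ((11-h)-3)/2 up-steps.
Sum over h with 2 ≤ h ≤ 8, h ≡ 0 (mod 2), 11-h ≡ 1 (mod 2):
h=2: C(11,2)·C(2,0)·C(9,3) = 55·1·84 = 4620
h=4: C(11,4)·C(4,1)·C(7,2) = 330·4·21 = 27720
h=6: C(11,6)·C(6,2)·C(5,1) = 462·15·5 = 34650
h=8: C(11,8)·C(8,3)·C(3,0) = 165·56·1 = 9240
Total favorable: 76230
Total paths: 4^11 = 4194304
P = 76230/4194304 = 38115/2097152

Answer: 38115/2097152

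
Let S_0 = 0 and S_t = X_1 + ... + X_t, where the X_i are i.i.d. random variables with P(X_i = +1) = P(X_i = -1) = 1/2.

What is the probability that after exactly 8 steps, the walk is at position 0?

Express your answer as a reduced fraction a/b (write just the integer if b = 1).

To return to 0 after 8 steps: need exactly 4 steps of +1 and 4 of -1.
Favorable paths: C(8,4) = 70
Total paths: 2^8 = 256
P = 70/256 = 35/128

Answer: 35/128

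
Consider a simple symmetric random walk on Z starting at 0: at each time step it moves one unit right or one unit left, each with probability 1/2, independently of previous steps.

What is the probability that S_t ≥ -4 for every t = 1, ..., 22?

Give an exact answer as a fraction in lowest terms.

Answer: 748391/1048576

Derivation:
Let f(t,s) = #length-t paths at position s with S_1..S_t all ≥ -4.
f(t,s) = f(t-1,s-1) + f(t-1,s+1) for s ≥ -4; f(t,s) = 0 for s < -4.
t=0: f(0,0)=1
t=1: f(1,-1)=1 f(1,1)=1
t=2: f(2,-2)=1 f(2,0)=2 f(2,2)=1
t=3: f(3,-3)=1 f(3,-1)=3 f(3,1)=3 f(3,3)=1
t=4: f(4,-4)=1 f(4,-2)=4 f(4,0)=6 f(4,2)=4 f(4,4)=1
t=5: f(5,-3)=5 f(5,-1)=10 f(5,1)=10 f(5,3)=5 f(5,5)=1
t=6: f(6,-4)=5 f(6,-2)=15 f(6,0)=20 f(6,2)=15 f(6,4)=6 f(6,6)=1
t=7: f(7,-3)=20 f(7,-1)=35 f(7,1)=35 f(7,3)=21 f(7,5)=7 f(7,7)=1
t=8: f(8,-4)=20 f(8,-2)=55 f(8,0)=70 f(8,2)=56 f(8,4)=28 f(8,6)=8 f(8,8)=1
t=9: f(9,-3)=75 f(9,-1)=125 f(9,1)=126 f(9,3)=84 f(9,5)=36 f(9,7)=9 f(9,9)=1
t=10: f(10,-4)=75 f(10,-2)=200 f(10,0)=251 f(10,2)=210 f(10,4)=120 f(10,6)=45 f(10,8)=10 f(10,10)=1
t=11: f(11,-3)=275 f(11,-1)=451 f(11,1)=461 f(11,3)=330 f(11,5)=165 f(11,7)=55 f(11,9)=11 f(11,11)=1
t=12: f(12,-4)=275 f(12,-2)=726 f(12,0)=912 f(12,2)=791 f(12,4)=495 f(12,6)=220 f(12,8)=66 f(12,10)=12 f(12,12)=1
t=13: f(13,-3)=1001 f(13,-1)=1638 f(13,1)=1703 f(13,3)=1286 f(13,5)=715 f(13,7)=286 f(13,9)=78 f(13,11)=13 f(13,13)=1
t=14: f(14,-4)=1001 f(14,-2)=2639 f(14,0)=3341 f(14,2)=2989 f(14,4)=2001 f(14,6)=1001 f(14,8)=364 f(14,10)=91 f(14,12)=14 f(14,14)=1
t=15: f(15,-3)=3640 f(15,-1)=5980 f(15,1)=6330 f(15,3)=4990 f(15,5)=3002 f(15,7)=1365 f(15,9)=455 f(15,11)=105 f(15,13)=15 f(15,15)=1
t=16: f(16,-4)=3640 f(16,-2)=9620 f(16,0)=12310 f(16,2)=11320 f(16,4)=7992 f(16,6)=4367 f(16,8)=1820 f(16,10)=560 f(16,12)=120 f(16,14)=16 f(16,16)=1
t=17: f(17,-3)=13260 f(17,-1)=21930 f(17,1)=23630 f(17,3)=19312 f(17,5)=12359 f(17,7)=6187 f(17,9)=2380 f(17,11)=680 f(17,13)=136 f(17,15)=17 f(17,17)=1
t=18: f(18,-4)=13260 f(18,-2)=35190 f(18,0)=45560 f(18,2)=42942 f(18,4)=31671 f(18,6)=18546 f(18,8)=8567 f(18,10)=3060 f(18,12)=816 f(18,14)=153 f(18,16)=18 f(18,18)=1
t=19: f(19,-3)=48450 f(19,-1)=80750 f(19,1)=88502 f(19,3)=74613 f(19,5)=50217 f(19,7)=27113 f(19,9)=11627 f(19,11)=3876 f(19,13)=969 f(19,15)=171 f(19,17)=19 f(19,19)=1
t=20: f(20,-4)=48450 f(20,-2)=129200 f(20,0)=169252 f(20,2)=163115 f(20,4)=124830 f(20,6)=77330 f(20,8)=38740 f(20,10)=15503 f(20,12)=4845 f(20,14)=1140 f(20,16)=190 f(20,18)=20 f(20,20)=1
t=21: f(21,-3)=177650 f(21,-1)=298452 f(21,1)=332367 f(21,3)=287945 f(21,5)=202160 f(21,7)=116070 f(21,9)=54243 f(21,11)=20348 f(21,13)=5985 f(21,15)=1330 f(21,17)=210 f(21,19)=21 f(21,21)=1
t=22: f(22,-4)=177650 f(22,-2)=476102 f(22,0)=630819 f(22,2)=620312 f(22,4)=490105 f(22,6)=318230 f(22,8)=170313 f(22,10)=74591 f(22,12)=26333 f(22,14)=7315 f(22,16)=1540 f(22,18)=231 f(22,20)=22 f(22,22)=1
Σ_s f(22,s) = 2993564
P = 2993564/4194304 = 748391/1048576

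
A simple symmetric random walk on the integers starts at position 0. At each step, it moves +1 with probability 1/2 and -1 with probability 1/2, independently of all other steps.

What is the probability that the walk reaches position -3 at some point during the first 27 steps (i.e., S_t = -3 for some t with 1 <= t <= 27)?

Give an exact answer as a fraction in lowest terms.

Answer: 19179317/33554432

Derivation:
Count via complement. Let g(t,s) = #length-t paths at position s with S_1..S_t all ≠ -3.
g(t,s) = g(t-1,s-1) + g(t-1,s+1) for s ≠ -3; g(t,-3) = 0.
t=0: g(0,0)=1
t=1: g(1,-1)=1 g(1,1)=1
t=2: g(2,-2)=1 g(2,0)=2 g(2,2)=1
t=3: g(3,-1)=3 g(3,1)=3 g(3,3)=1
t=4: g(4,-2)=3 g(4,0)=6 g(4,2)=4 g(4,4)=1
t=5: g(5,-1)=9 g(5,1)=10 g(5,3)=5 g(5,5)=1
t=6: g(6,-2)=9 g(6,0)=19 g(6,2)=15 g(6,4)=6 g(6,6)=1
t=7: g(7,-1)=28 g(7,1)=34 g(7,3)=21 g(7,5)=7 g(7,7)=1
t=8: g(8,-2)=28 g(8,0)=62 g(8,2)=55 g(8,4)=28 g(8,6)=8 g(8,8)=1
t=9: g(9,-1)=90 g(9,1)=117 g(9,3)=83 g(9,5)=36 g(9,7)=9 g(9,9)=1
t=10: g(10,-2)=90 g(10,0)=207 g(10,2)=200 g(10,4)=119 g(10,6)=45 g(10,8)=10 g(10,10)=1
t=11: g(11,-1)=297 g(11,1)=407 g(11,3)=319 g(11,5)=164 g(11,7)=55 g(11,9)=11 g(11,11)=1
t=12: g(12,-2)=297 g(12,0)=704 g(12,2)=726 g(12,4)=483 g(12,6)=219 g(12,8)=66 g(12,10)=12 g(12,12)=1
t=13: g(13,-1)=1001 g(13,1)=1430 g(13,3)=1209 g(13,5)=702 g(13,7)=285 g(13,9)=78 g(13,11)=13 g(13,13)=1
t=14: g(14,-2)=1001 g(14,0)=2431 g(14,2)=2639 g(14,4)=1911 g(14,6)=987 g(14,8)=363 g(14,10)=91 g(14,12)=14 g(14,14)=1
t=15: g(15,-1)=3432 g(15,1)=5070 g(15,3)=4550 g(15,5)=2898 g(15,7)=1350 g(15,9)=454 g(15,11)=105 g(15,13)=15 g(15,15)=1
t=16: g(16,-2)=3432 g(16,0)=8502 g(16,2)=9620 g(16,4)=7448 g(16,6)=4248 g(16,8)=1804 g(16,10)=559 g(16,12)=120 g(16,14)=16 g(16,16)=1
t=17: g(17,-1)=11934 g(17,1)=18122 g(17,3)=17068 g(17,5)=11696 g(17,7)=6052 g(17,9)=2363 g(17,11)=679 g(17,13)=136 g(17,15)=17 g(17,17)=1
t=18: g(18,-2)=11934 g(18,0)=30056 g(18,2)=35190 g(18,4)=28764 g(18,6)=17748 g(18,8)=8415 g(18,10)=3042 g(18,12)=815 g(18,14)=153 g(18,16)=18 g(18,18)=1
t=19: g(19,-1)=41990 g(19,1)=65246 g(19,3)=63954 g(19,5)=46512 g(19,7)=26163 g(19,9)=11457 g(19,11)=3857 g(19,13)=968 g(19,15)=171 g(19,17)=19 g(19,19)=1
t=20: g(20,-2)=41990 g(20,0)=107236 g(20,2)=129200 g(20,4)=110466 g(20,6)=72675 g(20,8)=37620 g(20,10)=15314 g(20,12)=4825 g(20,14)=1139 g(20,16)=190 g(20,18)=20 g(20,20)=1
t=21: g(21,-1)=149226 g(21,1)=236436 g(21,3)=239666 g(21,5)=183141 g(21,7)=110295 g(21,9)=52934 g(21,11)=20139 g(21,13)=5964 g(21,15)=1329 g(21,17)=210 g(21,19)=21 g(21,21)=1
t=22: g(22,-2)=149226 g(22,0)=385662 g(22,2)=476102 g(22,4)=422807 g(22,6)=293436 g(22,8)=163229 g(22,10)=73073 g(22,12)=26103 g(22,14)=7293 g(22,16)=1539 g(22,18)=231 g(22,20)=22 g(22,22)=1
t=23: g(23,-1)=534888 g(23,1)=861764 g(23,3)=898909 g(23,5)=716243 g(23,7)=456665 g(23,9)=236302 g(23,11)=99176 g(23,13)=33396 g(23,15)=8832 g(23,17)=1770 g(23,19)=253 g(23,21)=23 g(23,23)=1
t=24: g(24,-2)=534888 g(24,0)=1396652 g(24,2)=1760673 g(24,4)=1615152 g(24,6)=1172908 g(24,8)=692967 g(24,10)=335478 g(24,12)=132572 g(24,14)=42228 g(24,16)=10602 g(24,18)=2023 g(24,20)=276 g(24,22)=24 g(24,24)=1
t=25: g(25,-1)=1931540 g(25,1)=3157325 g(25,3)=3375825 g(25,5)=2788060 g(25,7)=1865875 g(25,9)=1028445 g(25,11)=468050 g(25,13)=174800 g(25,15)=52830 g(25,17)=12625 g(25,19)=2299 g(25,21)=300 g(25,23)=25 g(25,25)=1
t=26: g(26,-2)=1931540 g(26,0)=5088865 g(26,2)=6533150 g(26,4)=6163885 g(26,6)=4653935 g(26,8)=2894320 g(26,10)=1496495 g(26,12)=642850 g(26,14)=227630 g(26,16)=65455 g(26,18)=14924 g(26,20)=2599 g(26,22)=325 g(26,24)=26 g(26,26)=1
t=27: g(27,-1)=7020405 g(27,1)=11622015 g(27,3)=12697035 g(27,5)=10817820 g(27,7)=7548255 g(27,9)=4390815 g(27,11)=2139345 g(27,13)=870480 g(27,15)=293085 g(27,17)=80379 g(27,19)=17523 g(27,21)=2924 g(27,23)=351 g(27,25)=27 g(27,27)=1
Paths never hitting -3: Σ_s g(27,s) = 57500460
Paths hitting -3: 2^27 - 57500460 = 76717268
P = 76717268/134217728 = 19179317/33554432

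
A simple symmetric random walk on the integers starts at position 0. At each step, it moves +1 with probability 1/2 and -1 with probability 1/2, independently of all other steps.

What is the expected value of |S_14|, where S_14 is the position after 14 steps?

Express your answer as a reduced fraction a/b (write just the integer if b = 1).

S_14 takes values m ≡ 0 (mod 2) with |m| ≤ 14; P(S_14=m) = C(14,(14+m)/2)/2^14.
Total paths: 2^14 = 16384
Distribution: P(S=-14)=1/16384, P(S=-12)=14/16384, P(S=-10)=91/16384, P(S=-8)=364/16384, P(S=-6)=1001/16384, P(S=-4)=2002/16384, P(S=-2)=3003/16384, P(S=0)=3432/16384, P(S=2)=3003/16384, P(S=4)=2002/16384, P(S=6)=1001/16384, P(S=8)=364/16384, P(S=10)=91/16384, P(S=12)=14/16384, P(S=14)=1/16384
E[|S_14|] = Σ_m |m|·P(S_14=m) = 48048/16384 = 3003/1024

Answer: 3003/1024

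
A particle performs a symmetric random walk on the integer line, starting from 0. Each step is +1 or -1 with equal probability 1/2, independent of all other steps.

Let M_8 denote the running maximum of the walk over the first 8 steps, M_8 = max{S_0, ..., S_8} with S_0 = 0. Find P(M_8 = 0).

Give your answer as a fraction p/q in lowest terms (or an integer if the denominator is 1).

Answer: 35/128

Derivation:
Let M_8 = max(S_0,...,S_8). Use the reflection principle: for j ≥ 1, #{paths with M_8 ≥ j} = #{S_8 ≥ j} + #{S_8 ≥ j+1}.
P(M_8 ≥ 0) = 1 since S_0 = 0, so #{M_8 ≥ 0} = 256.
#{M_8 ≥ 1} = #{S_8 ≥ 1} + #{S_8 ≥ 2} = 93 + 93 = 186.
#{M_8 = 0} = 256 - 186 = 70.
P(M_8 = 0) = 70/256 = 35/128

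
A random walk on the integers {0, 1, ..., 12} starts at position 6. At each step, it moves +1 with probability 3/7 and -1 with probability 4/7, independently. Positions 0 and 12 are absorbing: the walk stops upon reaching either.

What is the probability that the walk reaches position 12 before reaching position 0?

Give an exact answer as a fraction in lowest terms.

Answer: 729/4825

Derivation:
Biased walk: p = 3/7, q = 4/7, r = q/p = 4/3
Gambler's ruin: P(hit 12 before 0 | start at 6) = (1 - r^a)/(1 - r^N)
r^6 = 4096/729; r^12 = 16777216/531441
P = (1 - 4096/729) / (1 - 16777216/531441) = -3367/729 / -16245775/531441 = 729/4825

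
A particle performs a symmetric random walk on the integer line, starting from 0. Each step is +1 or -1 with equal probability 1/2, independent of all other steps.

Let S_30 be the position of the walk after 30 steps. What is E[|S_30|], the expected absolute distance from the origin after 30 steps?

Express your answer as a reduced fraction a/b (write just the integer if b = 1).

Answer: 145422675/33554432

Derivation:
S_30 takes values m ≡ 0 (mod 2) with |m| ≤ 30; P(S_30=m) = C(30,(30+m)/2)/2^30.
Total paths: 2^30 = 1073741824
Distribution: P(S=-30)=1/1073741824, P(S=-28)=30/1073741824, P(S=-26)=435/1073741824, P(S=-24)=4060/1073741824, P(S=-22)=27405/1073741824, P(S=-20)=142506/1073741824, P(S=-18)=593775/1073741824, P(S=-16)=2035800/1073741824, P(S=-14)=5852925/1073741824, P(S=-12)=14307150/1073741824, P(S=-10)=30045015/1073741824, P(S=-8)=54627300/1073741824, P(S=-6)=86493225/1073741824, P(S=-4)=119759850/1073741824, P(S=-2)=145422675/1073741824, P(S=0)=155117520/1073741824, P(S=2)=145422675/1073741824, P(S=4)=119759850/1073741824, P(S=6)=86493225/1073741824, P(S=8)=54627300/1073741824, P(S=10)=30045015/1073741824, P(S=12)=14307150/1073741824, P(S=14)=5852925/1073741824, P(S=16)=2035800/1073741824, P(S=18)=593775/1073741824, P(S=20)=142506/1073741824, P(S=22)=27405/1073741824, P(S=24)=4060/1073741824, P(S=26)=435/1073741824, P(S=28)=30/1073741824, P(S=30)=1/1073741824
E[|S_30|] = Σ_m |m|·P(S_30=m) = 4653525600/1073741824 = 145422675/33554432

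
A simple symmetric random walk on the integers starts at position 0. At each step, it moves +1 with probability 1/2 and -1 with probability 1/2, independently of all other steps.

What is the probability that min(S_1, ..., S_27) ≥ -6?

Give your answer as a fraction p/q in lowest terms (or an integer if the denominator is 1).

Answer: 109396395/134217728

Derivation:
Let f(t,s) = #length-t paths at position s with S_1..S_t all ≥ -6.
f(t,s) = f(t-1,s-1) + f(t-1,s+1) for s ≥ -6; f(t,s) = 0 for s < -6.
t=0: f(0,0)=1
t=1: f(1,-1)=1 f(1,1)=1
t=2: f(2,-2)=1 f(2,0)=2 f(2,2)=1
t=3: f(3,-3)=1 f(3,-1)=3 f(3,1)=3 f(3,3)=1
t=4: f(4,-4)=1 f(4,-2)=4 f(4,0)=6 f(4,2)=4 f(4,4)=1
t=5: f(5,-5)=1 f(5,-3)=5 f(5,-1)=10 f(5,1)=10 f(5,3)=5 f(5,5)=1
t=6: f(6,-6)=1 f(6,-4)=6 f(6,-2)=15 f(6,0)=20 f(6,2)=15 f(6,4)=6 f(6,6)=1
t=7: f(7,-5)=7 f(7,-3)=21 f(7,-1)=35 f(7,1)=35 f(7,3)=21 f(7,5)=7 f(7,7)=1
t=8: f(8,-6)=7 f(8,-4)=28 f(8,-2)=56 f(8,0)=70 f(8,2)=56 f(8,4)=28 f(8,6)=8 f(8,8)=1
t=9: f(9,-5)=35 f(9,-3)=84 f(9,-1)=126 f(9,1)=126 f(9,3)=84 f(9,5)=36 f(9,7)=9 f(9,9)=1
t=10: f(10,-6)=35 f(10,-4)=119 f(10,-2)=210 f(10,0)=252 f(10,2)=210 f(10,4)=120 f(10,6)=45 f(10,8)=10 f(10,10)=1
t=11: f(11,-5)=154 f(11,-3)=329 f(11,-1)=462 f(11,1)=462 f(11,3)=330 f(11,5)=165 f(11,7)=55 f(11,9)=11 f(11,11)=1
t=12: f(12,-6)=154 f(12,-4)=483 f(12,-2)=791 f(12,0)=924 f(12,2)=792 f(12,4)=495 f(12,6)=220 f(12,8)=66 f(12,10)=12 f(12,12)=1
t=13: f(13,-5)=637 f(13,-3)=1274 f(13,-1)=1715 f(13,1)=1716 f(13,3)=1287 f(13,5)=715 f(13,7)=286 f(13,9)=78 f(13,11)=13 f(13,13)=1
t=14: f(14,-6)=637 f(14,-4)=1911 f(14,-2)=2989 f(14,0)=3431 f(14,2)=3003 f(14,4)=2002 f(14,6)=1001 f(14,8)=364 f(14,10)=91 f(14,12)=14 f(14,14)=1
t=15: f(15,-5)=2548 f(15,-3)=4900 f(15,-1)=6420 f(15,1)=6434 f(15,3)=5005 f(15,5)=3003 f(15,7)=1365 f(15,9)=455 f(15,11)=105 f(15,13)=15 f(15,15)=1
t=16: f(16,-6)=2548 f(16,-4)=7448 f(16,-2)=11320 f(16,0)=12854 f(16,2)=11439 f(16,4)=8008 f(16,6)=4368 f(16,8)=1820 f(16,10)=560 f(16,12)=120 f(16,14)=16 f(16,16)=1
t=17: f(17,-5)=9996 f(17,-3)=18768 f(17,-1)=24174 f(17,1)=24293 f(17,3)=19447 f(17,5)=12376 f(17,7)=6188 f(17,9)=2380 f(17,11)=680 f(17,13)=136 f(17,15)=17 f(17,17)=1
t=18: f(18,-6)=9996 f(18,-4)=28764 f(18,-2)=42942 f(18,0)=48467 f(18,2)=43740 f(18,4)=31823 f(18,6)=18564 f(18,8)=8568 f(18,10)=3060 f(18,12)=816 f(18,14)=153 f(18,16)=18 f(18,18)=1
t=19: f(19,-5)=38760 f(19,-3)=71706 f(19,-1)=91409 f(19,1)=92207 f(19,3)=75563 f(19,5)=50387 f(19,7)=27132 f(19,9)=11628 f(19,11)=3876 f(19,13)=969 f(19,15)=171 f(19,17)=19 f(19,19)=1
t=20: f(20,-6)=38760 f(20,-4)=110466 f(20,-2)=163115 f(20,0)=183616 f(20,2)=167770 f(20,4)=125950 f(20,6)=77519 f(20,8)=38760 f(20,10)=15504 f(20,12)=4845 f(20,14)=1140 f(20,16)=190 f(20,18)=20 f(20,20)=1
t=21: f(21,-5)=149226 f(21,-3)=273581 f(21,-1)=346731 f(21,1)=351386 f(21,3)=293720 f(21,5)=203469 f(21,7)=116279 f(21,9)=54264 f(21,11)=20349 f(21,13)=5985 f(21,15)=1330 f(21,17)=210 f(21,19)=21 f(21,21)=1
t=22: f(22,-6)=149226 f(22,-4)=422807 f(22,-2)=620312 f(22,0)=698117 f(22,2)=645106 f(22,4)=497189 f(22,6)=319748 f(22,8)=170543 f(22,10)=74613 f(22,12)=26334 f(22,14)=7315 f(22,16)=1540 f(22,18)=231 f(22,20)=22 f(22,22)=1
t=23: f(23,-5)=572033 f(23,-3)=1043119 f(23,-1)=1318429 f(23,1)=1343223 f(23,3)=1142295 f(23,5)=816937 f(23,7)=490291 f(23,9)=245156 f(23,11)=100947 f(23,13)=33649 f(23,15)=8855 f(23,17)=1771 f(23,19)=253 f(23,21)=23 f(23,23)=1
t=24: f(24,-6)=572033 f(24,-4)=1615152 f(24,-2)=2361548 f(24,0)=2661652 f(24,2)=2485518 f(24,4)=1959232 f(24,6)=1307228 f(24,8)=735447 f(24,10)=346103 f(24,12)=134596 f(24,14)=42504 f(24,16)=10626 f(24,18)=2024 f(24,20)=276 f(24,22)=24 f(24,24)=1
t=25: f(25,-5)=2187185 f(25,-3)=3976700 f(25,-1)=5023200 f(25,1)=5147170 f(25,3)=4444750 f(25,5)=3266460 f(25,7)=2042675 f(25,9)=1081550 f(25,11)=480699 f(25,13)=177100 f(25,15)=53130 f(25,17)=12650 f(25,19)=2300 f(25,21)=300 f(25,23)=25 f(25,25)=1
t=26: f(26,-6)=2187185 f(26,-4)=6163885 f(26,-2)=8999900 f(26,0)=10170370 f(26,2)=9591920 f(26,4)=7711210 f(26,6)=5309135 f(26,8)=3124225 f(26,10)=1562249 f(26,12)=657799 f(26,14)=230230 f(26,16)=65780 f(26,18)=14950 f(26,20)=2600 f(26,22)=325 f(26,24)=26 f(26,26)=1
t=27: f(27,-5)=8351070 f(27,-3)=15163785 f(27,-1)=19170270 f(27,1)=19762290 f(27,3)=17303130 f(27,5)=13020345 f(27,7)=8433360 f(27,9)=4686474 f(27,11)=2220048 f(27,13)=888029 f(27,15)=296010 f(27,17)=80730 f(27,19)=17550 f(27,21)=2925 f(27,23)=351 f(27,25)=27 f(27,27)=1
Σ_s f(27,s) = 109396395
P = 109396395/134217728 = 109396395/134217728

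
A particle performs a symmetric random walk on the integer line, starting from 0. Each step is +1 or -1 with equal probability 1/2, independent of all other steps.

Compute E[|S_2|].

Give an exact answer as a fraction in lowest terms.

S_2 takes values m ≡ 0 (mod 2) with |m| ≤ 2; P(S_2=m) = C(2,(2+m)/2)/2^2.
Total paths: 2^2 = 4
Distribution: P(S=-2)=1/4, P(S=0)=2/4, P(S=2)=1/4
E[|S_2|] = Σ_m |m|·P(S_2=m) = 4/4 = 1

Answer: 1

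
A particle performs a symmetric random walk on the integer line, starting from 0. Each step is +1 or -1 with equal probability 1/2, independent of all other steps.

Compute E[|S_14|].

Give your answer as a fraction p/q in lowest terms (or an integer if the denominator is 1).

Answer: 3003/1024

Derivation:
S_14 takes values m ≡ 0 (mod 2) with |m| ≤ 14; P(S_14=m) = C(14,(14+m)/2)/2^14.
Total paths: 2^14 = 16384
Distribution: P(S=-14)=1/16384, P(S=-12)=14/16384, P(S=-10)=91/16384, P(S=-8)=364/16384, P(S=-6)=1001/16384, P(S=-4)=2002/16384, P(S=-2)=3003/16384, P(S=0)=3432/16384, P(S=2)=3003/16384, P(S=4)=2002/16384, P(S=6)=1001/16384, P(S=8)=364/16384, P(S=10)=91/16384, P(S=12)=14/16384, P(S=14)=1/16384
E[|S_14|] = Σ_m |m|·P(S_14=m) = 48048/16384 = 3003/1024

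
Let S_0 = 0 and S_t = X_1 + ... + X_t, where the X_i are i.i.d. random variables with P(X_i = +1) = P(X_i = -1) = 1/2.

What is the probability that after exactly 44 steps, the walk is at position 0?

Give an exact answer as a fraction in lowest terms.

Answer: 263012370465/2199023255552

Derivation:
To return to 0 after 44 steps: need exactly 22 steps of +1 and 22 of -1.
Favorable paths: C(44,22) = 2104098963720
Total paths: 2^44 = 17592186044416
P = 2104098963720/17592186044416 = 263012370465/2199023255552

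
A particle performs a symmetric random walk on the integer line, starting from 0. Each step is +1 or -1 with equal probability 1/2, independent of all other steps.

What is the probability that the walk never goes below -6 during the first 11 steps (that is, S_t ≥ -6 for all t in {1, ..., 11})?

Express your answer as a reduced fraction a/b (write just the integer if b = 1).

Let f(t,s) = #length-t paths at position s with S_1..S_t all ≥ -6.
f(t,s) = f(t-1,s-1) + f(t-1,s+1) for s ≥ -6; f(t,s) = 0 for s < -6.
t=0: f(0,0)=1
t=1: f(1,-1)=1 f(1,1)=1
t=2: f(2,-2)=1 f(2,0)=2 f(2,2)=1
t=3: f(3,-3)=1 f(3,-1)=3 f(3,1)=3 f(3,3)=1
t=4: f(4,-4)=1 f(4,-2)=4 f(4,0)=6 f(4,2)=4 f(4,4)=1
t=5: f(5,-5)=1 f(5,-3)=5 f(5,-1)=10 f(5,1)=10 f(5,3)=5 f(5,5)=1
t=6: f(6,-6)=1 f(6,-4)=6 f(6,-2)=15 f(6,0)=20 f(6,2)=15 f(6,4)=6 f(6,6)=1
t=7: f(7,-5)=7 f(7,-3)=21 f(7,-1)=35 f(7,1)=35 f(7,3)=21 f(7,5)=7 f(7,7)=1
t=8: f(8,-6)=7 f(8,-4)=28 f(8,-2)=56 f(8,0)=70 f(8,2)=56 f(8,4)=28 f(8,6)=8 f(8,8)=1
t=9: f(9,-5)=35 f(9,-3)=84 f(9,-1)=126 f(9,1)=126 f(9,3)=84 f(9,5)=36 f(9,7)=9 f(9,9)=1
t=10: f(10,-6)=35 f(10,-4)=119 f(10,-2)=210 f(10,0)=252 f(10,2)=210 f(10,4)=120 f(10,6)=45 f(10,8)=10 f(10,10)=1
t=11: f(11,-5)=154 f(11,-3)=329 f(11,-1)=462 f(11,1)=462 f(11,3)=330 f(11,5)=165 f(11,7)=55 f(11,9)=11 f(11,11)=1
Σ_s f(11,s) = 1969
P = 1969/2048 = 1969/2048

Answer: 1969/2048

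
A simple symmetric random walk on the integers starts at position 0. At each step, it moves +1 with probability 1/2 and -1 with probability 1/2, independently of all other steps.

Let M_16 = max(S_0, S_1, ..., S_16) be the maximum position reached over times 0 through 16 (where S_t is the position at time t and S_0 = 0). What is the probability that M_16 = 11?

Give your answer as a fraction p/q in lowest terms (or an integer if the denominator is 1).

Let M_16 = max(S_0,...,S_16). Use the reflection principle: for j ≥ 1, #{paths with M_16 ≥ j} = #{S_16 ≥ j} + #{S_16 ≥ j+1}.
By reflection, #{M_16 ≥ 11} = #{S_16 ≥ 11} + #{S_16 ≥ 12} = 137 + 137 = 274.
#{M_16 ≥ 12} = #{S_16 ≥ 12} + #{S_16 ≥ 13} = 137 + 17 = 154.
#{M_16 = 11} = 274 - 154 = 120.
P(M_16 = 11) = 120/65536 = 15/8192

Answer: 15/8192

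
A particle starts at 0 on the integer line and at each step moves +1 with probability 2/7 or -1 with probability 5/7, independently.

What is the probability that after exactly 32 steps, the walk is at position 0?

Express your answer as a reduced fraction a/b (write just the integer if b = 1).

Answer: 6010803900000000000000000/1104427674243920646305299201

Derivation:
To be at 0 after 32 steps: need exactly 16 steps of +1 and 16 of -1.
Number of such sequences: C(32,16) = 601080390
Each has probability (2/7)^16 · (5/7)^16 = 10000000000000000/1104427674243920646305299201
P = 601080390 · 10000000000000000/1104427674243920646305299201 = 6010803900000000000000000/1104427674243920646305299201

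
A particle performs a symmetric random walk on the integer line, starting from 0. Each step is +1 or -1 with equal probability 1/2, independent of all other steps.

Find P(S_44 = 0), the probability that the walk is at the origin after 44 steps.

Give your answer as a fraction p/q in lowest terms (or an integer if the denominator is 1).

To return to 0 after 44 steps: need exactly 22 steps of +1 and 22 of -1.
Favorable paths: C(44,22) = 2104098963720
Total paths: 2^44 = 17592186044416
P = 2104098963720/17592186044416 = 263012370465/2199023255552

Answer: 263012370465/2199023255552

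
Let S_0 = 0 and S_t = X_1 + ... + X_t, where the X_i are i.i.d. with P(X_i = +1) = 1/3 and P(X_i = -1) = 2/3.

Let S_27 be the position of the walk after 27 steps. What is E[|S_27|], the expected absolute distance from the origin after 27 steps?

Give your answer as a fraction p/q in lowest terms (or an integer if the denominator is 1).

S_27 takes values m ≡ 1 (mod 2) with |m| ≤ 27; P(S_27=m) = C(27,(27+m)/2) · (1/3)^((27+m)/2) · (2/3)^((27-m)/2).
Distribution: P(S=-27)=134217728/7625597484987, P(S=-25)=67108864/282429536481, P(S=-23)=436207616/282429536481, P(S=-21)=5452595200/847288609443, P(S=-19)=5452595200/282429536481, P(S=-17)=12540968960/282429536481, P(S=-15)=68975329280/847288609443, P(S=-13)=34487664640/282429536481, P(S=-11)=43109580800/282429536481, P(S=-9)=409541017600/2541865828329, P(S=-7)=40954101760/282429536481, P(S=-5)=31646351360/282429536481, P(S=-3)=63292702720/847288609443, P(S=-1)=12171673600/282429536481, P(S=1)=6085836800/282429536481, P(S=3)=7911587840/847288609443, P(S=5)=988948480/282429536481, P(S=7)=319953920/282429536481, P(S=9)=799884800/2541865828329, P(S=11)=21049600/282429536481, P(S=13)=4209920/282429536481, P(S=15)=2104960/847288609443, P(S=17)=95680/282429536481, P(S=19)=10400/282429536481, P(S=21)=2600/847288609443, P(S=23)=52/282429536481, P(S=25)=2/282429536481, P(S=27)=1/7625597484987
E[|S_27|] = Σ_m |m|·P(S_27=m) = 862142190941/94143178827

Answer: 862142190941/94143178827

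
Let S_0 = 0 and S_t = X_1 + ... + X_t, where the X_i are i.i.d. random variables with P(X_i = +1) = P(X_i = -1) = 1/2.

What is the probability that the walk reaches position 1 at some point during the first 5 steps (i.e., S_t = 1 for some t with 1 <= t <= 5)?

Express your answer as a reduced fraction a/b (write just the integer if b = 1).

Answer: 11/16

Derivation:
Count via complement. Let g(t,s) = #length-t paths at position s with S_1..S_t all ≠ 1.
g(t,s) = g(t-1,s-1) + g(t-1,s+1) for s ≠ 1; g(t,1) = 0.
t=0: g(0,0)=1
t=1: g(1,-1)=1
t=2: g(2,-2)=1 g(2,0)=1
t=3: g(3,-3)=1 g(3,-1)=2
t=4: g(4,-4)=1 g(4,-2)=3 g(4,0)=2
t=5: g(5,-5)=1 g(5,-3)=4 g(5,-1)=5
Paths never hitting 1: Σ_s g(5,s) = 10
Paths hitting 1: 2^5 - 10 = 22
P = 22/32 = 11/16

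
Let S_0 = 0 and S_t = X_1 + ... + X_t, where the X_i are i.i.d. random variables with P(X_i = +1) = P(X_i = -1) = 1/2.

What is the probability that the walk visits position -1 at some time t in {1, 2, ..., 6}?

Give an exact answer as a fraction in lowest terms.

Count via complement. Let g(t,s) = #length-t paths at position s with S_1..S_t all ≠ -1.
g(t,s) = g(t-1,s-1) + g(t-1,s+1) for s ≠ -1; g(t,-1) = 0.
t=0: g(0,0)=1
t=1: g(1,1)=1
t=2: g(2,0)=1 g(2,2)=1
t=3: g(3,1)=2 g(3,3)=1
t=4: g(4,0)=2 g(4,2)=3 g(4,4)=1
t=5: g(5,1)=5 g(5,3)=4 g(5,5)=1
t=6: g(6,0)=5 g(6,2)=9 g(6,4)=5 g(6,6)=1
Paths never hitting -1: Σ_s g(6,s) = 20
Paths hitting -1: 2^6 - 20 = 44
P = 44/64 = 11/16

Answer: 11/16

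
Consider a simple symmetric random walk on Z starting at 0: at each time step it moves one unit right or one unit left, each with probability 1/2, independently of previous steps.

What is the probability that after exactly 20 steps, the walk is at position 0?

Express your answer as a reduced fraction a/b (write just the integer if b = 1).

To return to 0 after 20 steps: need exactly 10 steps of +1 and 10 of -1.
Favorable paths: C(20,10) = 184756
Total paths: 2^20 = 1048576
P = 184756/1048576 = 46189/262144

Answer: 46189/262144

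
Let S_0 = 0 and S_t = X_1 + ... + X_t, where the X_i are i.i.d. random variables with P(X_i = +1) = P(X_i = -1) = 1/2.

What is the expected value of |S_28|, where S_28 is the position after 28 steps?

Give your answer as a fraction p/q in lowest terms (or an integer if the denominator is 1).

Answer: 35102025/8388608

Derivation:
S_28 takes values m ≡ 0 (mod 2) with |m| ≤ 28; P(S_28=m) = C(28,(28+m)/2)/2^28.
Total paths: 2^28 = 268435456
Distribution: P(S=-28)=1/268435456, P(S=-26)=28/268435456, P(S=-24)=378/268435456, P(S=-22)=3276/268435456, P(S=-20)=20475/268435456, P(S=-18)=98280/268435456, P(S=-16)=376740/268435456, P(S=-14)=1184040/268435456, P(S=-12)=3108105/268435456, P(S=-10)=6906900/268435456, P(S=-8)=13123110/268435456, P(S=-6)=21474180/268435456, P(S=-4)=30421755/268435456, P(S=-2)=37442160/268435456, P(S=0)=40116600/268435456, P(S=2)=37442160/268435456, P(S=4)=30421755/268435456, P(S=6)=21474180/268435456, P(S=8)=13123110/268435456, P(S=10)=6906900/268435456, P(S=12)=3108105/268435456, P(S=14)=1184040/268435456, P(S=16)=376740/268435456, P(S=18)=98280/268435456, P(S=20)=20475/268435456, P(S=22)=3276/268435456, P(S=24)=378/268435456, P(S=26)=28/268435456, P(S=28)=1/268435456
E[|S_28|] = Σ_m |m|·P(S_28=m) = 1123264800/268435456 = 35102025/8388608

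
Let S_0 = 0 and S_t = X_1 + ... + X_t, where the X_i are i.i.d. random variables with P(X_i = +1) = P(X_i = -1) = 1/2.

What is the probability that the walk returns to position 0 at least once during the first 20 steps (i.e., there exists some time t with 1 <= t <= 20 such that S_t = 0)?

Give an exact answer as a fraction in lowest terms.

Answer: 215955/262144

Derivation:
Count via complement. Let g(t,s) = #length-t paths at position s with S_1..S_t all ≠ 0.
g(t,s) = g(t-1,s-1) + g(t-1,s+1) for s ≠ 0; g(t,0) = 0.
t=0: g(0,0)=1
t=1: g(1,-1)=1 g(1,1)=1
t=2: g(2,-2)=1 g(2,2)=1
t=3: g(3,-3)=1 g(3,-1)=1 g(3,1)=1 g(3,3)=1
t=4: g(4,-4)=1 g(4,-2)=2 g(4,2)=2 g(4,4)=1
t=5: g(5,-5)=1 g(5,-3)=3 g(5,-1)=2 g(5,1)=2 g(5,3)=3 g(5,5)=1
t=6: g(6,-6)=1 g(6,-4)=4 g(6,-2)=5 g(6,2)=5 g(6,4)=4 g(6,6)=1
t=7: g(7,-7)=1 g(7,-5)=5 g(7,-3)=9 g(7,-1)=5 g(7,1)=5 g(7,3)=9 g(7,5)=5 g(7,7)=1
t=8: g(8,-8)=1 g(8,-6)=6 g(8,-4)=14 g(8,-2)=14 g(8,2)=14 g(8,4)=14 g(8,6)=6 g(8,8)=1
t=9: g(9,-9)=1 g(9,-7)=7 g(9,-5)=20 g(9,-3)=28 g(9,-1)=14 g(9,1)=14 g(9,3)=28 g(9,5)=20 g(9,7)=7 g(9,9)=1
t=10: g(10,-10)=1 g(10,-8)=8 g(10,-6)=27 g(10,-4)=48 g(10,-2)=42 g(10,2)=42 g(10,4)=48 g(10,6)=27 g(10,8)=8 g(10,10)=1
t=11: g(11,-11)=1 g(11,-9)=9 g(11,-7)=35 g(11,-5)=75 g(11,-3)=90 g(11,-1)=42 g(11,1)=42 g(11,3)=90 g(11,5)=75 g(11,7)=35 g(11,9)=9 g(11,11)=1
t=12: g(12,-12)=1 g(12,-10)=10 g(12,-8)=44 g(12,-6)=110 g(12,-4)=165 g(12,-2)=132 g(12,2)=132 g(12,4)=165 g(12,6)=110 g(12,8)=44 g(12,10)=10 g(12,12)=1
t=13: g(13,-13)=1 g(13,-11)=11 g(13,-9)=54 g(13,-7)=154 g(13,-5)=275 g(13,-3)=297 g(13,-1)=132 g(13,1)=132 g(13,3)=297 g(13,5)=275 g(13,7)=154 g(13,9)=54 g(13,11)=11 g(13,13)=1
t=14: g(14,-14)=1 g(14,-12)=12 g(14,-10)=65 g(14,-8)=208 g(14,-6)=429 g(14,-4)=572 g(14,-2)=429 g(14,2)=429 g(14,4)=572 g(14,6)=429 g(14,8)=208 g(14,10)=65 g(14,12)=12 g(14,14)=1
t=15: g(15,-15)=1 g(15,-13)=13 g(15,-11)=77 g(15,-9)=273 g(15,-7)=637 g(15,-5)=1001 g(15,-3)=1001 g(15,-1)=429 g(15,1)=429 g(15,3)=1001 g(15,5)=1001 g(15,7)=637 g(15,9)=273 g(15,11)=77 g(15,13)=13 g(15,15)=1
t=16: g(16,-16)=1 g(16,-14)=14 g(16,-12)=90 g(16,-10)=350 g(16,-8)=910 g(16,-6)=1638 g(16,-4)=2002 g(16,-2)=1430 g(16,2)=1430 g(16,4)=2002 g(16,6)=1638 g(16,8)=910 g(16,10)=350 g(16,12)=90 g(16,14)=14 g(16,16)=1
t=17: g(17,-17)=1 g(17,-15)=15 g(17,-13)=104 g(17,-11)=440 g(17,-9)=1260 g(17,-7)=2548 g(17,-5)=3640 g(17,-3)=3432 g(17,-1)=1430 g(17,1)=1430 g(17,3)=3432 g(17,5)=3640 g(17,7)=2548 g(17,9)=1260 g(17,11)=440 g(17,13)=104 g(17,15)=15 g(17,17)=1
t=18: g(18,-18)=1 g(18,-16)=16 g(18,-14)=119 g(18,-12)=544 g(18,-10)=1700 g(18,-8)=3808 g(18,-6)=6188 g(18,-4)=7072 g(18,-2)=4862 g(18,2)=4862 g(18,4)=7072 g(18,6)=6188 g(18,8)=3808 g(18,10)=1700 g(18,12)=544 g(18,14)=119 g(18,16)=16 g(18,18)=1
t=19: g(19,-19)=1 g(19,-17)=17 g(19,-15)=135 g(19,-13)=663 g(19,-11)=2244 g(19,-9)=5508 g(19,-7)=9996 g(19,-5)=13260 g(19,-3)=11934 g(19,-1)=4862 g(19,1)=4862 g(19,3)=11934 g(19,5)=13260 g(19,7)=9996 g(19,9)=5508 g(19,11)=2244 g(19,13)=663 g(19,15)=135 g(19,17)=17 g(19,19)=1
t=20: g(20,-20)=1 g(20,-18)=18 g(20,-16)=152 g(20,-14)=798 g(20,-12)=2907 g(20,-10)=7752 g(20,-8)=15504 g(20,-6)=23256 g(20,-4)=25194 g(20,-2)=16796 g(20,2)=16796 g(20,4)=25194 g(20,6)=23256 g(20,8)=15504 g(20,10)=7752 g(20,12)=2907 g(20,14)=798 g(20,16)=152 g(20,18)=18 g(20,20)=1
Paths never hitting 0: Σ_s g(20,s) = 184756
Paths hitting 0: 2^20 - 184756 = 863820
P = 863820/1048576 = 215955/262144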